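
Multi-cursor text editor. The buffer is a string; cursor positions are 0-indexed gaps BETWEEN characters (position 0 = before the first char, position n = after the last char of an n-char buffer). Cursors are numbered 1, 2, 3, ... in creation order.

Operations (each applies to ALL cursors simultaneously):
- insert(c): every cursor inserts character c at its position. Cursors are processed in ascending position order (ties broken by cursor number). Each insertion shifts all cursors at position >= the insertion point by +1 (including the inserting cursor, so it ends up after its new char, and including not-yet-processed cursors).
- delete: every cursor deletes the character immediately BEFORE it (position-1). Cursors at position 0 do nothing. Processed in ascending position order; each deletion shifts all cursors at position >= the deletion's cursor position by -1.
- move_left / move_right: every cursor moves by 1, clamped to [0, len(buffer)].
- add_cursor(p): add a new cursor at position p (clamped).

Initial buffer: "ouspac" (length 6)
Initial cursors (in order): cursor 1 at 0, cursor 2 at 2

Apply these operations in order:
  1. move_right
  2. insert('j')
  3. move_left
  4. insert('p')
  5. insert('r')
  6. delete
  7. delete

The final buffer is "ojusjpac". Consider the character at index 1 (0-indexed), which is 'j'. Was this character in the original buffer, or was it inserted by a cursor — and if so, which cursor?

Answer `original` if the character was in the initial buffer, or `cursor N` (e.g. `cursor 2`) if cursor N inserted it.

Answer: cursor 1

Derivation:
After op 1 (move_right): buffer="ouspac" (len 6), cursors c1@1 c2@3, authorship ......
After op 2 (insert('j')): buffer="ojusjpac" (len 8), cursors c1@2 c2@5, authorship .1..2...
After op 3 (move_left): buffer="ojusjpac" (len 8), cursors c1@1 c2@4, authorship .1..2...
After op 4 (insert('p')): buffer="opjuspjpac" (len 10), cursors c1@2 c2@6, authorship .11..22...
After op 5 (insert('r')): buffer="oprjusprjpac" (len 12), cursors c1@3 c2@8, authorship .111..222...
After op 6 (delete): buffer="opjuspjpac" (len 10), cursors c1@2 c2@6, authorship .11..22...
After op 7 (delete): buffer="ojusjpac" (len 8), cursors c1@1 c2@4, authorship .1..2...
Authorship (.=original, N=cursor N): . 1 . . 2 . . .
Index 1: author = 1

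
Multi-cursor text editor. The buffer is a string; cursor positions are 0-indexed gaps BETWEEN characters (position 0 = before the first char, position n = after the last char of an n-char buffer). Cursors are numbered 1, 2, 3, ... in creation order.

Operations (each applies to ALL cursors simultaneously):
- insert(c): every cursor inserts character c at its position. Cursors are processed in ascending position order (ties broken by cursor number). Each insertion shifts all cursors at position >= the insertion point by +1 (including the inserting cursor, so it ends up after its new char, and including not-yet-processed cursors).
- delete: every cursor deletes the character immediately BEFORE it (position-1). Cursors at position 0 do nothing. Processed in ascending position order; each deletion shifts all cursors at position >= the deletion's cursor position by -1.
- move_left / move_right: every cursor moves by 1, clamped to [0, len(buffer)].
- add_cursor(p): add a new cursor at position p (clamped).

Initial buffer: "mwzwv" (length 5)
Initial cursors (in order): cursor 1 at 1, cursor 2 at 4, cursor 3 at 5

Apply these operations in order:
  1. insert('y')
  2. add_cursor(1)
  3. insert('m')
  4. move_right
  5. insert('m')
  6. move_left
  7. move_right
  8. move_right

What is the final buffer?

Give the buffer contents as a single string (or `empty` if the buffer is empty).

After op 1 (insert('y')): buffer="mywzwyvy" (len 8), cursors c1@2 c2@6 c3@8, authorship .1...2.3
After op 2 (add_cursor(1)): buffer="mywzwyvy" (len 8), cursors c4@1 c1@2 c2@6 c3@8, authorship .1...2.3
After op 3 (insert('m')): buffer="mmymwzwymvym" (len 12), cursors c4@2 c1@4 c2@9 c3@12, authorship .411...22.33
After op 4 (move_right): buffer="mmymwzwymvym" (len 12), cursors c4@3 c1@5 c2@10 c3@12, authorship .411...22.33
After op 5 (insert('m')): buffer="mmymmwmzwymvmymm" (len 16), cursors c4@4 c1@7 c2@13 c3@16, authorship .4141.1..22.2333
After op 6 (move_left): buffer="mmymmwmzwymvmymm" (len 16), cursors c4@3 c1@6 c2@12 c3@15, authorship .4141.1..22.2333
After op 7 (move_right): buffer="mmymmwmzwymvmymm" (len 16), cursors c4@4 c1@7 c2@13 c3@16, authorship .4141.1..22.2333
After op 8 (move_right): buffer="mmymmwmzwymvmymm" (len 16), cursors c4@5 c1@8 c2@14 c3@16, authorship .4141.1..22.2333

Answer: mmymmwmzwymvmymm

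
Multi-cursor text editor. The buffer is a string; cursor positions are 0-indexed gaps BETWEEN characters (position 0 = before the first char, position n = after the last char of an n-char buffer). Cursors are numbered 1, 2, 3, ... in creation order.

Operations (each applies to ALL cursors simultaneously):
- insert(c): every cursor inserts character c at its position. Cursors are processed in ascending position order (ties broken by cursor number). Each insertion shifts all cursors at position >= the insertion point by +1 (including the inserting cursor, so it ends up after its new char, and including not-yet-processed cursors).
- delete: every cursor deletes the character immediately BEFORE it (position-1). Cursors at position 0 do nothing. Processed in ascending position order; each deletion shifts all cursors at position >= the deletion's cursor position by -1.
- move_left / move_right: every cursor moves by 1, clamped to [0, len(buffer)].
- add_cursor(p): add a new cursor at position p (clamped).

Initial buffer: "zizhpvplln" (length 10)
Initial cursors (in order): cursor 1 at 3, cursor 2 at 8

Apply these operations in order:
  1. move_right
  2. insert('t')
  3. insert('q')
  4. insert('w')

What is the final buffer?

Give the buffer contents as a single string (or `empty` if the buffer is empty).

After op 1 (move_right): buffer="zizhpvplln" (len 10), cursors c1@4 c2@9, authorship ..........
After op 2 (insert('t')): buffer="zizhtpvplltn" (len 12), cursors c1@5 c2@11, authorship ....1.....2.
After op 3 (insert('q')): buffer="zizhtqpvplltqn" (len 14), cursors c1@6 c2@13, authorship ....11.....22.
After op 4 (insert('w')): buffer="zizhtqwpvplltqwn" (len 16), cursors c1@7 c2@15, authorship ....111.....222.

Answer: zizhtqwpvplltqwn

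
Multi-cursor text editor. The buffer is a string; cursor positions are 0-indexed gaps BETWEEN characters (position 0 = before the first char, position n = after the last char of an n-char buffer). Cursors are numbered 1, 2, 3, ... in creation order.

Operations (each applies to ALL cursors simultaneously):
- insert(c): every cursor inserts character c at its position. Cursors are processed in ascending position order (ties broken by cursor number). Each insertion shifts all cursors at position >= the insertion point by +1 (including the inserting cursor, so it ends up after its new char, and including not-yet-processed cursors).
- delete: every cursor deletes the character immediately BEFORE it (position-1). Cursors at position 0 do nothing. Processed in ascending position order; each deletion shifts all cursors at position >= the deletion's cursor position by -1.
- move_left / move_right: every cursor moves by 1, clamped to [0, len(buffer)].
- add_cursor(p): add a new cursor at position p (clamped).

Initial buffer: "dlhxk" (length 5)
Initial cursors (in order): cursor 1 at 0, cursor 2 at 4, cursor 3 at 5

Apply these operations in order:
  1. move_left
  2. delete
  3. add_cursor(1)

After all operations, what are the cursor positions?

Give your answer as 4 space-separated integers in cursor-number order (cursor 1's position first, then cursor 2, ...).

Answer: 0 2 2 1

Derivation:
After op 1 (move_left): buffer="dlhxk" (len 5), cursors c1@0 c2@3 c3@4, authorship .....
After op 2 (delete): buffer="dlk" (len 3), cursors c1@0 c2@2 c3@2, authorship ...
After op 3 (add_cursor(1)): buffer="dlk" (len 3), cursors c1@0 c4@1 c2@2 c3@2, authorship ...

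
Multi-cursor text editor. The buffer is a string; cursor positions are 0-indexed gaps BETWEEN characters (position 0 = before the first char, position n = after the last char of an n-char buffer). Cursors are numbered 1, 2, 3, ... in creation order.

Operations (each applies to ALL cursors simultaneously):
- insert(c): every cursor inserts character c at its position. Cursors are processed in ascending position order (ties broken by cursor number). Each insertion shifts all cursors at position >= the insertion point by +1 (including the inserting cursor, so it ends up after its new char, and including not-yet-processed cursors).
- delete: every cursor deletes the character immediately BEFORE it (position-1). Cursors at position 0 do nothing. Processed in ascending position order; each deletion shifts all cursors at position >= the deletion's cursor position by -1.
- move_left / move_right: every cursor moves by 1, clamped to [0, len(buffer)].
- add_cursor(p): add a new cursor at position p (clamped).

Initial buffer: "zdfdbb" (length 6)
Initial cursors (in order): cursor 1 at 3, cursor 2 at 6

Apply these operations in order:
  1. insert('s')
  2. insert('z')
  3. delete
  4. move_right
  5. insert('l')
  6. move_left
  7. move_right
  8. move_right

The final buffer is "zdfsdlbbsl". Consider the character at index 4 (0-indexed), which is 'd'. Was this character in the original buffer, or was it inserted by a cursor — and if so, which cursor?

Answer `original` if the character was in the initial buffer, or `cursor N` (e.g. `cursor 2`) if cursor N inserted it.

Answer: original

Derivation:
After op 1 (insert('s')): buffer="zdfsdbbs" (len 8), cursors c1@4 c2@8, authorship ...1...2
After op 2 (insert('z')): buffer="zdfszdbbsz" (len 10), cursors c1@5 c2@10, authorship ...11...22
After op 3 (delete): buffer="zdfsdbbs" (len 8), cursors c1@4 c2@8, authorship ...1...2
After op 4 (move_right): buffer="zdfsdbbs" (len 8), cursors c1@5 c2@8, authorship ...1...2
After op 5 (insert('l')): buffer="zdfsdlbbsl" (len 10), cursors c1@6 c2@10, authorship ...1.1..22
After op 6 (move_left): buffer="zdfsdlbbsl" (len 10), cursors c1@5 c2@9, authorship ...1.1..22
After op 7 (move_right): buffer="zdfsdlbbsl" (len 10), cursors c1@6 c2@10, authorship ...1.1..22
After op 8 (move_right): buffer="zdfsdlbbsl" (len 10), cursors c1@7 c2@10, authorship ...1.1..22
Authorship (.=original, N=cursor N): . . . 1 . 1 . . 2 2
Index 4: author = original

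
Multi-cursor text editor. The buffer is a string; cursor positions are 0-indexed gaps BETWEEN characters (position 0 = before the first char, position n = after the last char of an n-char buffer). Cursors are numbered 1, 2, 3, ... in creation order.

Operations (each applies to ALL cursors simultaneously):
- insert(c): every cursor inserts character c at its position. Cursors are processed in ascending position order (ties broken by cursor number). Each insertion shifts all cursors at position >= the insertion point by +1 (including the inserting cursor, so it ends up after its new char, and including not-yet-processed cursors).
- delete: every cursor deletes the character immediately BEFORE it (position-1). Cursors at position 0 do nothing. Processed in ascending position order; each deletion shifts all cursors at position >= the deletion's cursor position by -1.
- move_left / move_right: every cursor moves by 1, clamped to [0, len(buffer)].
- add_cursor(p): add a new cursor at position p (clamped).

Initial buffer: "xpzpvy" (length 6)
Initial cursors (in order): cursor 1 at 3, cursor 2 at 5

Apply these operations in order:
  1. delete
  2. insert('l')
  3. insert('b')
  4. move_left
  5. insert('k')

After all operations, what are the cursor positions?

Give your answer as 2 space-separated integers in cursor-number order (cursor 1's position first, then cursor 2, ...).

After op 1 (delete): buffer="xppy" (len 4), cursors c1@2 c2@3, authorship ....
After op 2 (insert('l')): buffer="xplply" (len 6), cursors c1@3 c2@5, authorship ..1.2.
After op 3 (insert('b')): buffer="xplbplby" (len 8), cursors c1@4 c2@7, authorship ..11.22.
After op 4 (move_left): buffer="xplbplby" (len 8), cursors c1@3 c2@6, authorship ..11.22.
After op 5 (insert('k')): buffer="xplkbplkby" (len 10), cursors c1@4 c2@8, authorship ..111.222.

Answer: 4 8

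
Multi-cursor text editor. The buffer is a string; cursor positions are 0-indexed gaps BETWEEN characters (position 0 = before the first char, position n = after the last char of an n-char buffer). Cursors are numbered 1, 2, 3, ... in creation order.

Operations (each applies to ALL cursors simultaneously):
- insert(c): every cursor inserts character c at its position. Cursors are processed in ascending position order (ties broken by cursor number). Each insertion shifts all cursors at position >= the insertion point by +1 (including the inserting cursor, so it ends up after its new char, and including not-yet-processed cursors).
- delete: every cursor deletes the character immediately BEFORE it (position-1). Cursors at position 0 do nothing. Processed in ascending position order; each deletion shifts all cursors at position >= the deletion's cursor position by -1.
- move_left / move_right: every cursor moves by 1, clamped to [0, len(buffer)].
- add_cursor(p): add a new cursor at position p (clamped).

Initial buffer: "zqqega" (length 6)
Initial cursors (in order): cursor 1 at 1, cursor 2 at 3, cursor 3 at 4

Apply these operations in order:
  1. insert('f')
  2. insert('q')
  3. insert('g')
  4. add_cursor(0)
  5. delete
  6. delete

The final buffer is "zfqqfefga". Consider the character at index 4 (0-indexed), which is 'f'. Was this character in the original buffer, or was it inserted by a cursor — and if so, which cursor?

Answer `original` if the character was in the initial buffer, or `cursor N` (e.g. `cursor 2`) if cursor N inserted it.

After op 1 (insert('f')): buffer="zfqqfefga" (len 9), cursors c1@2 c2@5 c3@7, authorship .1..2.3..
After op 2 (insert('q')): buffer="zfqqqfqefqga" (len 12), cursors c1@3 c2@7 c3@10, authorship .11..22.33..
After op 3 (insert('g')): buffer="zfqgqqfqgefqgga" (len 15), cursors c1@4 c2@9 c3@13, authorship .111..222.333..
After op 4 (add_cursor(0)): buffer="zfqgqqfqgefqgga" (len 15), cursors c4@0 c1@4 c2@9 c3@13, authorship .111..222.333..
After op 5 (delete): buffer="zfqqqfqefqga" (len 12), cursors c4@0 c1@3 c2@7 c3@10, authorship .11..22.33..
After op 6 (delete): buffer="zfqqfefga" (len 9), cursors c4@0 c1@2 c2@5 c3@7, authorship .1..2.3..
Authorship (.=original, N=cursor N): . 1 . . 2 . 3 . .
Index 4: author = 2

Answer: cursor 2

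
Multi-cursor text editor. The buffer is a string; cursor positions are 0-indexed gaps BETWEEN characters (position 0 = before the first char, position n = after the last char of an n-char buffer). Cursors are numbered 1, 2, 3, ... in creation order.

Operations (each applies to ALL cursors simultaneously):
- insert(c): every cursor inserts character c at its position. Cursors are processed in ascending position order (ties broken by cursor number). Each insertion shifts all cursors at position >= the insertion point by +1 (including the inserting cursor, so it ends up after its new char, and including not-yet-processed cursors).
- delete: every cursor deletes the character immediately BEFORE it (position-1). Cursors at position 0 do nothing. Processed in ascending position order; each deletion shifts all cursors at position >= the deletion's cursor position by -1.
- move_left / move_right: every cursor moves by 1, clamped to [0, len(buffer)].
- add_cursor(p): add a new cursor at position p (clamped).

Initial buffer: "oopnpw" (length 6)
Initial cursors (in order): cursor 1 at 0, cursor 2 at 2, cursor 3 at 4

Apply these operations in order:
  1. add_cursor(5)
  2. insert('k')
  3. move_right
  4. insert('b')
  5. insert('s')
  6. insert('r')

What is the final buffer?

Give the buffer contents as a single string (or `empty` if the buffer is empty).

Answer: kobsrokpbsrnkpbsrkwbsr

Derivation:
After op 1 (add_cursor(5)): buffer="oopnpw" (len 6), cursors c1@0 c2@2 c3@4 c4@5, authorship ......
After op 2 (insert('k')): buffer="kookpnkpkw" (len 10), cursors c1@1 c2@4 c3@7 c4@9, authorship 1..2..3.4.
After op 3 (move_right): buffer="kookpnkpkw" (len 10), cursors c1@2 c2@5 c3@8 c4@10, authorship 1..2..3.4.
After op 4 (insert('b')): buffer="kobokpbnkpbkwb" (len 14), cursors c1@3 c2@7 c3@11 c4@14, authorship 1.1.2.2.3.34.4
After op 5 (insert('s')): buffer="kobsokpbsnkpbskwbs" (len 18), cursors c1@4 c2@9 c3@14 c4@18, authorship 1.11.2.22.3.334.44
After op 6 (insert('r')): buffer="kobsrokpbsrnkpbsrkwbsr" (len 22), cursors c1@5 c2@11 c3@17 c4@22, authorship 1.111.2.222.3.3334.444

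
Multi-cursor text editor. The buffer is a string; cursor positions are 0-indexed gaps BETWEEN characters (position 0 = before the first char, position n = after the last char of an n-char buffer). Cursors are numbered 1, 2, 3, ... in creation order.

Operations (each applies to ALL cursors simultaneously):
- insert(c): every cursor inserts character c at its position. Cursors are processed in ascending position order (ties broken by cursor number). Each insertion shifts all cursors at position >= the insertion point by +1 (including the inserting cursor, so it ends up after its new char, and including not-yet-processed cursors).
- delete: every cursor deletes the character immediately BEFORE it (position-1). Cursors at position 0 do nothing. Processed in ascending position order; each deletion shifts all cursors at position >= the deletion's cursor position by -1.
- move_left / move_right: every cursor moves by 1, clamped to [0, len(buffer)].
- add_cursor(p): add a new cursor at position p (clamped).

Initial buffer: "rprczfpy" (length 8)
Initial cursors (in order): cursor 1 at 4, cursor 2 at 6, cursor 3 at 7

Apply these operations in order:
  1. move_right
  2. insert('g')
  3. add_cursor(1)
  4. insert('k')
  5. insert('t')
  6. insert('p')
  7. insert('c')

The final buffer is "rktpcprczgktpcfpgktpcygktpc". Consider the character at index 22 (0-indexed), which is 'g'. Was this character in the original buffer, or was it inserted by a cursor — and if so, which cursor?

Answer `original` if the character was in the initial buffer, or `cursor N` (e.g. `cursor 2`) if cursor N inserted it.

After op 1 (move_right): buffer="rprczfpy" (len 8), cursors c1@5 c2@7 c3@8, authorship ........
After op 2 (insert('g')): buffer="rprczgfpgyg" (len 11), cursors c1@6 c2@9 c3@11, authorship .....1..2.3
After op 3 (add_cursor(1)): buffer="rprczgfpgyg" (len 11), cursors c4@1 c1@6 c2@9 c3@11, authorship .....1..2.3
After op 4 (insert('k')): buffer="rkprczgkfpgkygk" (len 15), cursors c4@2 c1@8 c2@12 c3@15, authorship .4....11..22.33
After op 5 (insert('t')): buffer="rktprczgktfpgktygkt" (len 19), cursors c4@3 c1@10 c2@15 c3@19, authorship .44....111..222.333
After op 6 (insert('p')): buffer="rktpprczgktpfpgktpygktp" (len 23), cursors c4@4 c1@12 c2@18 c3@23, authorship .444....1111..2222.3333
After op 7 (insert('c')): buffer="rktpcprczgktpcfpgktpcygktpc" (len 27), cursors c4@5 c1@14 c2@21 c3@27, authorship .4444....11111..22222.33333
Authorship (.=original, N=cursor N): . 4 4 4 4 . . . . 1 1 1 1 1 . . 2 2 2 2 2 . 3 3 3 3 3
Index 22: author = 3

Answer: cursor 3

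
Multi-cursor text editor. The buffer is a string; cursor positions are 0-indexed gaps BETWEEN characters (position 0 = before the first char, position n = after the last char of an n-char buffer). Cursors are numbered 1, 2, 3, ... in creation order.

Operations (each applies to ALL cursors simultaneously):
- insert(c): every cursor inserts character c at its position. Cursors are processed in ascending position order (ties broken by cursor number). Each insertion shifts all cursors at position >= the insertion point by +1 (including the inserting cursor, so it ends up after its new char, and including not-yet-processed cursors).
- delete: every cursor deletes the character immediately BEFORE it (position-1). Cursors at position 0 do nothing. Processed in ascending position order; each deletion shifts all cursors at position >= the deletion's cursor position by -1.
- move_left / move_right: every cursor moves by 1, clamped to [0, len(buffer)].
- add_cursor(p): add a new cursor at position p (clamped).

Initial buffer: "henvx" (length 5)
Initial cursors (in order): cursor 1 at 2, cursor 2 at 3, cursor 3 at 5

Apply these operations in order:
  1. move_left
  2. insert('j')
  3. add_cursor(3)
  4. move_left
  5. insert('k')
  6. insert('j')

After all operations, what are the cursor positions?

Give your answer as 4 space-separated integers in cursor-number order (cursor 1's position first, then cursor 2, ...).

Answer: 3 9 14 6

Derivation:
After op 1 (move_left): buffer="henvx" (len 5), cursors c1@1 c2@2 c3@4, authorship .....
After op 2 (insert('j')): buffer="hjejnvjx" (len 8), cursors c1@2 c2@4 c3@7, authorship .1.2..3.
After op 3 (add_cursor(3)): buffer="hjejnvjx" (len 8), cursors c1@2 c4@3 c2@4 c3@7, authorship .1.2..3.
After op 4 (move_left): buffer="hjejnvjx" (len 8), cursors c1@1 c4@2 c2@3 c3@6, authorship .1.2..3.
After op 5 (insert('k')): buffer="hkjkekjnvkjx" (len 12), cursors c1@2 c4@4 c2@6 c3@10, authorship .114.22..33.
After op 6 (insert('j')): buffer="hkjjkjekjjnvkjjx" (len 16), cursors c1@3 c4@6 c2@9 c3@14, authorship .11144.222..333.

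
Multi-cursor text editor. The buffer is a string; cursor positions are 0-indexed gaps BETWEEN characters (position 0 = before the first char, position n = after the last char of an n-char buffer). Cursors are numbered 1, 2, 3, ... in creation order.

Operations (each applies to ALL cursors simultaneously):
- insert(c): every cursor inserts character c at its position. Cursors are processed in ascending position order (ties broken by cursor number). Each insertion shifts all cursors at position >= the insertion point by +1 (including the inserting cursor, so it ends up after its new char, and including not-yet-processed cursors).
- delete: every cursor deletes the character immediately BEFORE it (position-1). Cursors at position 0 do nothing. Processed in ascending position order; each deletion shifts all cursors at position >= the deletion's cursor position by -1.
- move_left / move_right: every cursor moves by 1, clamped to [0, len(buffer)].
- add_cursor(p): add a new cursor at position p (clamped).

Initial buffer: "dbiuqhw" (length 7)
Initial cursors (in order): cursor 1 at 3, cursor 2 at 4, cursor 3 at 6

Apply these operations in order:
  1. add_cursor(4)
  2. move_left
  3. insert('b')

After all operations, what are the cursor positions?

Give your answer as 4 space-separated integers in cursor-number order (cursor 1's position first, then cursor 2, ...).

Answer: 3 6 9 6

Derivation:
After op 1 (add_cursor(4)): buffer="dbiuqhw" (len 7), cursors c1@3 c2@4 c4@4 c3@6, authorship .......
After op 2 (move_left): buffer="dbiuqhw" (len 7), cursors c1@2 c2@3 c4@3 c3@5, authorship .......
After op 3 (insert('b')): buffer="dbbibbuqbhw" (len 11), cursors c1@3 c2@6 c4@6 c3@9, authorship ..1.24..3..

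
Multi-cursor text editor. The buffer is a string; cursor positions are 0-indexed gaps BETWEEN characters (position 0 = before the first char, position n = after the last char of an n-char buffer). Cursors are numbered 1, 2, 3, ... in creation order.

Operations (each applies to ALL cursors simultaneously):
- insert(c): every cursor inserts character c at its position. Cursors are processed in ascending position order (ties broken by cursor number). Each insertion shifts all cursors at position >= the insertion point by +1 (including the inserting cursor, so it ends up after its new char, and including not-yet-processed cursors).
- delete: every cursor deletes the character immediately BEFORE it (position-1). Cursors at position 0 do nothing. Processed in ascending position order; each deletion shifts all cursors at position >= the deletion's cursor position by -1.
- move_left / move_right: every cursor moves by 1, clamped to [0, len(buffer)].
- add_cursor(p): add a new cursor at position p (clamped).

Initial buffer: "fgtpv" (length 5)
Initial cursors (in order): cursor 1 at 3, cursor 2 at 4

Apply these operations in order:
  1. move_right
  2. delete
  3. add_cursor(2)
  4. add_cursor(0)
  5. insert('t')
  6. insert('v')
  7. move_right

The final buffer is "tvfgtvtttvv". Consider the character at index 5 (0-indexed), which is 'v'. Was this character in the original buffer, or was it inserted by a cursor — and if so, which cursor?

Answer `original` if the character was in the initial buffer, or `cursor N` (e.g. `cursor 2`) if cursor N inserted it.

After op 1 (move_right): buffer="fgtpv" (len 5), cursors c1@4 c2@5, authorship .....
After op 2 (delete): buffer="fgt" (len 3), cursors c1@3 c2@3, authorship ...
After op 3 (add_cursor(2)): buffer="fgt" (len 3), cursors c3@2 c1@3 c2@3, authorship ...
After op 4 (add_cursor(0)): buffer="fgt" (len 3), cursors c4@0 c3@2 c1@3 c2@3, authorship ...
After op 5 (insert('t')): buffer="tfgtttt" (len 7), cursors c4@1 c3@4 c1@7 c2@7, authorship 4..3.12
After op 6 (insert('v')): buffer="tvfgtvtttvv" (len 11), cursors c4@2 c3@6 c1@11 c2@11, authorship 44..33.1212
After op 7 (move_right): buffer="tvfgtvtttvv" (len 11), cursors c4@3 c3@7 c1@11 c2@11, authorship 44..33.1212
Authorship (.=original, N=cursor N): 4 4 . . 3 3 . 1 2 1 2
Index 5: author = 3

Answer: cursor 3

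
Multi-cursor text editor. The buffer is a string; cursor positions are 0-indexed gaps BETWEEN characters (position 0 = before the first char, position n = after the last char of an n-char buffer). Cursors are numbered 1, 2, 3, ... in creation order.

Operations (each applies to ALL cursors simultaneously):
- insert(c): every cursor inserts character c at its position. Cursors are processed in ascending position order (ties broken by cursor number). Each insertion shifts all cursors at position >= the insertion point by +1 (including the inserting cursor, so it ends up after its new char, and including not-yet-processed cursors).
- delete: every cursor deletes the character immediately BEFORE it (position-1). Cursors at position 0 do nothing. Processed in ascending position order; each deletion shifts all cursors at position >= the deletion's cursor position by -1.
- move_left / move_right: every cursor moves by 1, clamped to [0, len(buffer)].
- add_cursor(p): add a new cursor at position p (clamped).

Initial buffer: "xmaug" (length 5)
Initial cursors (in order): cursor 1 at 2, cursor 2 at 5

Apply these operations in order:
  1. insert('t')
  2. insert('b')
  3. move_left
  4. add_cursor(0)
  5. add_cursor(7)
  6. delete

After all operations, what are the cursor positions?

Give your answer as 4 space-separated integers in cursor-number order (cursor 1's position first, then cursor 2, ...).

Answer: 2 5 0 5

Derivation:
After op 1 (insert('t')): buffer="xmtaugt" (len 7), cursors c1@3 c2@7, authorship ..1...2
After op 2 (insert('b')): buffer="xmtbaugtb" (len 9), cursors c1@4 c2@9, authorship ..11...22
After op 3 (move_left): buffer="xmtbaugtb" (len 9), cursors c1@3 c2@8, authorship ..11...22
After op 4 (add_cursor(0)): buffer="xmtbaugtb" (len 9), cursors c3@0 c1@3 c2@8, authorship ..11...22
After op 5 (add_cursor(7)): buffer="xmtbaugtb" (len 9), cursors c3@0 c1@3 c4@7 c2@8, authorship ..11...22
After op 6 (delete): buffer="xmbaub" (len 6), cursors c3@0 c1@2 c2@5 c4@5, authorship ..1..2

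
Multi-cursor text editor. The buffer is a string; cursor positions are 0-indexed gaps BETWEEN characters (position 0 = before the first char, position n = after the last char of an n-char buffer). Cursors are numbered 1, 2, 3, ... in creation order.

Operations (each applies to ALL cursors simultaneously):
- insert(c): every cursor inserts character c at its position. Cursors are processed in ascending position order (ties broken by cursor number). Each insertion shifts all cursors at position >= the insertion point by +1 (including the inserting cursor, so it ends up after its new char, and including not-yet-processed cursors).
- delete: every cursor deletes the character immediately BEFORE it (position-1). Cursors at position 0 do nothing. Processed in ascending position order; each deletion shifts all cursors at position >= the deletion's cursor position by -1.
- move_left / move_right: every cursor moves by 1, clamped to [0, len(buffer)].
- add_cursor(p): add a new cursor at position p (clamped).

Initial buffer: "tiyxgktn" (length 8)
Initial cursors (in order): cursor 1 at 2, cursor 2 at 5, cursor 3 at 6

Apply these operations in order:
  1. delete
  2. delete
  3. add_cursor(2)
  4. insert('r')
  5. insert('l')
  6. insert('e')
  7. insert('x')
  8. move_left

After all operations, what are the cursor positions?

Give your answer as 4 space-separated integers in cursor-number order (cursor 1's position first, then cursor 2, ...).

After op 1 (delete): buffer="tyxtn" (len 5), cursors c1@1 c2@3 c3@3, authorship .....
After op 2 (delete): buffer="tn" (len 2), cursors c1@0 c2@0 c3@0, authorship ..
After op 3 (add_cursor(2)): buffer="tn" (len 2), cursors c1@0 c2@0 c3@0 c4@2, authorship ..
After op 4 (insert('r')): buffer="rrrtnr" (len 6), cursors c1@3 c2@3 c3@3 c4@6, authorship 123..4
After op 5 (insert('l')): buffer="rrrllltnrl" (len 10), cursors c1@6 c2@6 c3@6 c4@10, authorship 123123..44
After op 6 (insert('e')): buffer="rrrllleeetnrle" (len 14), cursors c1@9 c2@9 c3@9 c4@14, authorship 123123123..444
After op 7 (insert('x')): buffer="rrrllleeexxxtnrlex" (len 18), cursors c1@12 c2@12 c3@12 c4@18, authorship 123123123123..4444
After op 8 (move_left): buffer="rrrllleeexxxtnrlex" (len 18), cursors c1@11 c2@11 c3@11 c4@17, authorship 123123123123..4444

Answer: 11 11 11 17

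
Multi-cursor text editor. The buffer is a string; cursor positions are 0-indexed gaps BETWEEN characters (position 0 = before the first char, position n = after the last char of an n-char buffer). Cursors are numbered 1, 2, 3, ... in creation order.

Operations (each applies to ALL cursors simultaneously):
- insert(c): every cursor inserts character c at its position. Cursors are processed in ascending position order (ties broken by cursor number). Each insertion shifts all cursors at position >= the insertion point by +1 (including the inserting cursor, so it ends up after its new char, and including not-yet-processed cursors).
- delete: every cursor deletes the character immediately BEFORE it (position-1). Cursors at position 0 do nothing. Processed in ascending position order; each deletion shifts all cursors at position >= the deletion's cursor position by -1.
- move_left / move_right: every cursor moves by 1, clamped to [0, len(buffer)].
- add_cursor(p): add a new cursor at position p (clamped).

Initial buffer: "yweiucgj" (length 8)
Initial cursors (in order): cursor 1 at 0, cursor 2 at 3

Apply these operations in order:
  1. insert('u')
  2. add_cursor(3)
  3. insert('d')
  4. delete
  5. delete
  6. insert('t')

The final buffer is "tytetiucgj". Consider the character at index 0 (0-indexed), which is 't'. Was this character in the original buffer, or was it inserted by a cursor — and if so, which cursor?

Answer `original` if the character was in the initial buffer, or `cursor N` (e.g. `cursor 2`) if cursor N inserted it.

Answer: cursor 1

Derivation:
After op 1 (insert('u')): buffer="uyweuiucgj" (len 10), cursors c1@1 c2@5, authorship 1...2.....
After op 2 (add_cursor(3)): buffer="uyweuiucgj" (len 10), cursors c1@1 c3@3 c2@5, authorship 1...2.....
After op 3 (insert('d')): buffer="udywdeudiucgj" (len 13), cursors c1@2 c3@5 c2@8, authorship 11..3.22.....
After op 4 (delete): buffer="uyweuiucgj" (len 10), cursors c1@1 c3@3 c2@5, authorship 1...2.....
After op 5 (delete): buffer="yeiucgj" (len 7), cursors c1@0 c3@1 c2@2, authorship .......
After op 6 (insert('t')): buffer="tytetiucgj" (len 10), cursors c1@1 c3@3 c2@5, authorship 1.3.2.....
Authorship (.=original, N=cursor N): 1 . 3 . 2 . . . . .
Index 0: author = 1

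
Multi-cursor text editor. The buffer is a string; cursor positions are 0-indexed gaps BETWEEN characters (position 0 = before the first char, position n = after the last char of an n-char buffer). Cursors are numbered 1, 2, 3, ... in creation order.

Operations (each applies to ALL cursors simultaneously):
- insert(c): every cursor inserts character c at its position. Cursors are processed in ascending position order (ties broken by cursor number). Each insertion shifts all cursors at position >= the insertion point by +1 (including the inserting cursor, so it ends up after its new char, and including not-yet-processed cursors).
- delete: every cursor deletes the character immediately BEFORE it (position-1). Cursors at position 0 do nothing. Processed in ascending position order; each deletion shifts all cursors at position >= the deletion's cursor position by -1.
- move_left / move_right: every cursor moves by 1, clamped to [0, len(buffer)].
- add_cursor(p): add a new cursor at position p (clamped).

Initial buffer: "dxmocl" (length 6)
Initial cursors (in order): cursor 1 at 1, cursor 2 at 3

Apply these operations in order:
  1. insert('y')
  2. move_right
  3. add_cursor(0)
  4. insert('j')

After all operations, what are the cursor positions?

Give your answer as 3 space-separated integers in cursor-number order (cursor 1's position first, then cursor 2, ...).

Answer: 5 9 1

Derivation:
After op 1 (insert('y')): buffer="dyxmyocl" (len 8), cursors c1@2 c2@5, authorship .1..2...
After op 2 (move_right): buffer="dyxmyocl" (len 8), cursors c1@3 c2@6, authorship .1..2...
After op 3 (add_cursor(0)): buffer="dyxmyocl" (len 8), cursors c3@0 c1@3 c2@6, authorship .1..2...
After op 4 (insert('j')): buffer="jdyxjmyojcl" (len 11), cursors c3@1 c1@5 c2@9, authorship 3.1.1.2.2..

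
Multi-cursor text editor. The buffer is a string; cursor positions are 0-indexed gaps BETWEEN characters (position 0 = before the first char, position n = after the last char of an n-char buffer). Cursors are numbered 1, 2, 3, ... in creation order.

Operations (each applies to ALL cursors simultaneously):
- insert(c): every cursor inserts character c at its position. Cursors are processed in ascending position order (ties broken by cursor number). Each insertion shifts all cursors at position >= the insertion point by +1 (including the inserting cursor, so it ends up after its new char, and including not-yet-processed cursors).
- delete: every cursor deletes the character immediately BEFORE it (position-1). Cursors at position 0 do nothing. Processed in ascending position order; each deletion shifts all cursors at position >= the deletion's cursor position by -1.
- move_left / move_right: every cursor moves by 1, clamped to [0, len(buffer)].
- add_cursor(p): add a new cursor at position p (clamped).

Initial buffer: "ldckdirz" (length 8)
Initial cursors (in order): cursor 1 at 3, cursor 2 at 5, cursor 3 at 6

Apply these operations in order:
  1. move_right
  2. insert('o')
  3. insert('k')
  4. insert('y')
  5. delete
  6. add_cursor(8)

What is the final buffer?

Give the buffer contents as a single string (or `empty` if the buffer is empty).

After op 1 (move_right): buffer="ldckdirz" (len 8), cursors c1@4 c2@6 c3@7, authorship ........
After op 2 (insert('o')): buffer="ldckodioroz" (len 11), cursors c1@5 c2@8 c3@10, authorship ....1..2.3.
After op 3 (insert('k')): buffer="ldckokdiokrokz" (len 14), cursors c1@6 c2@10 c3@13, authorship ....11..22.33.
After op 4 (insert('y')): buffer="ldckokydiokyrokyz" (len 17), cursors c1@7 c2@12 c3@16, authorship ....111..222.333.
After op 5 (delete): buffer="ldckokdiokrokz" (len 14), cursors c1@6 c2@10 c3@13, authorship ....11..22.33.
After op 6 (add_cursor(8)): buffer="ldckokdiokrokz" (len 14), cursors c1@6 c4@8 c2@10 c3@13, authorship ....11..22.33.

Answer: ldckokdiokrokz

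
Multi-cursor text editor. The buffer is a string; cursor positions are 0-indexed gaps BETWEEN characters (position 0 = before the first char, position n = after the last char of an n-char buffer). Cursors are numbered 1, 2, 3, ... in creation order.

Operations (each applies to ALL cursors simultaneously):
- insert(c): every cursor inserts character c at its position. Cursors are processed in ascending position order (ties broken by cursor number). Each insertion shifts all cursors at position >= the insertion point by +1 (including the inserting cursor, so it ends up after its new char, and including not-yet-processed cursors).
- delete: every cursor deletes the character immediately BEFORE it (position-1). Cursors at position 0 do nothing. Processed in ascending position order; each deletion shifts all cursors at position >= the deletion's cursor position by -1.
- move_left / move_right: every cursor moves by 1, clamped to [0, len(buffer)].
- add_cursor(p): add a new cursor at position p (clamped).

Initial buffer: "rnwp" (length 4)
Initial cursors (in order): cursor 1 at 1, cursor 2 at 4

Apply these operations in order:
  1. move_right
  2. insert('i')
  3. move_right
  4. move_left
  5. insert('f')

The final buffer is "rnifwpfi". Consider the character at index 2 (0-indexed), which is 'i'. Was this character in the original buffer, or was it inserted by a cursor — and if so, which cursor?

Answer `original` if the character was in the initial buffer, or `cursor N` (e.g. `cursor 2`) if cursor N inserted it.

Answer: cursor 1

Derivation:
After op 1 (move_right): buffer="rnwp" (len 4), cursors c1@2 c2@4, authorship ....
After op 2 (insert('i')): buffer="rniwpi" (len 6), cursors c1@3 c2@6, authorship ..1..2
After op 3 (move_right): buffer="rniwpi" (len 6), cursors c1@4 c2@6, authorship ..1..2
After op 4 (move_left): buffer="rniwpi" (len 6), cursors c1@3 c2@5, authorship ..1..2
After op 5 (insert('f')): buffer="rnifwpfi" (len 8), cursors c1@4 c2@7, authorship ..11..22
Authorship (.=original, N=cursor N): . . 1 1 . . 2 2
Index 2: author = 1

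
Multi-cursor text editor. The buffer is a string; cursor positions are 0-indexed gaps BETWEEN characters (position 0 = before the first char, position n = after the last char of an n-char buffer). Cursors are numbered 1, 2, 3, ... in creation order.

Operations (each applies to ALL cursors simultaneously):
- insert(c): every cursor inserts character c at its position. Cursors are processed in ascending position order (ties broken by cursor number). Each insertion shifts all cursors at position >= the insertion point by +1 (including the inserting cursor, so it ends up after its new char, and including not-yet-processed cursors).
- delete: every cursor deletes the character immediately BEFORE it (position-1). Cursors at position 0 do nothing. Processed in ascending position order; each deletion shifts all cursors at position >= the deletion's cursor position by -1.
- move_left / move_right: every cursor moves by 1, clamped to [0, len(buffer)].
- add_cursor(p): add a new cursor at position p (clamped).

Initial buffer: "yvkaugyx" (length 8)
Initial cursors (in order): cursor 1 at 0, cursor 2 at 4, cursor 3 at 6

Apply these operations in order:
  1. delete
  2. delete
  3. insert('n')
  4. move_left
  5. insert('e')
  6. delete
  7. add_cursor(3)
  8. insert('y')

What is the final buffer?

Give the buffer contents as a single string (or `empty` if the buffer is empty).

After op 1 (delete): buffer="yvkuyx" (len 6), cursors c1@0 c2@3 c3@4, authorship ......
After op 2 (delete): buffer="yvyx" (len 4), cursors c1@0 c2@2 c3@2, authorship ....
After op 3 (insert('n')): buffer="nyvnnyx" (len 7), cursors c1@1 c2@5 c3@5, authorship 1..23..
After op 4 (move_left): buffer="nyvnnyx" (len 7), cursors c1@0 c2@4 c3@4, authorship 1..23..
After op 5 (insert('e')): buffer="enyvneenyx" (len 10), cursors c1@1 c2@7 c3@7, authorship 11..2233..
After op 6 (delete): buffer="nyvnnyx" (len 7), cursors c1@0 c2@4 c3@4, authorship 1..23..
After op 7 (add_cursor(3)): buffer="nyvnnyx" (len 7), cursors c1@0 c4@3 c2@4 c3@4, authorship 1..23..
After op 8 (insert('y')): buffer="ynyvynyynyx" (len 11), cursors c1@1 c4@5 c2@8 c3@8, authorship 11..42233..

Answer: ynyvynyynyx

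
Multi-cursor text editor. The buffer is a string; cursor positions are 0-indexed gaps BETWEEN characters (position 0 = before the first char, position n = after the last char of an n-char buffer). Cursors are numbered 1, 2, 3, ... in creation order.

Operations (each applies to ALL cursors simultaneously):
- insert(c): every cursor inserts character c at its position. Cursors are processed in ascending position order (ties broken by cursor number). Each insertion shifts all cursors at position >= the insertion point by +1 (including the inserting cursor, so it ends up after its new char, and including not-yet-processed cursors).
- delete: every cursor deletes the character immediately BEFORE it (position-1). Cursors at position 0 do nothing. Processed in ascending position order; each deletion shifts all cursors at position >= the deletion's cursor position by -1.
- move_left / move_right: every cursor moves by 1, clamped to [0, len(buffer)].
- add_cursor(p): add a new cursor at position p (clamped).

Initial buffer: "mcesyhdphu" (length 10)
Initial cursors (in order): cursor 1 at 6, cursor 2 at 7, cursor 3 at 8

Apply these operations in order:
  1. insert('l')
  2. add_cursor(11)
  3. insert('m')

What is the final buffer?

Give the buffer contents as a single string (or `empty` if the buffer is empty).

Answer: mcesyhlmdlmplmmhu

Derivation:
After op 1 (insert('l')): buffer="mcesyhldlplhu" (len 13), cursors c1@7 c2@9 c3@11, authorship ......1.2.3..
After op 2 (add_cursor(11)): buffer="mcesyhldlplhu" (len 13), cursors c1@7 c2@9 c3@11 c4@11, authorship ......1.2.3..
After op 3 (insert('m')): buffer="mcesyhlmdlmplmmhu" (len 17), cursors c1@8 c2@11 c3@15 c4@15, authorship ......11.22.334..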